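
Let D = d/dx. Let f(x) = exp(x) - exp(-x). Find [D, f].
2 \cosh{\left(x \right)}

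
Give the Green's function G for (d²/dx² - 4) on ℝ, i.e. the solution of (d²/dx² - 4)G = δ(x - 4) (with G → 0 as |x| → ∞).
-\frac{e^{-2|x - 4|}}{4}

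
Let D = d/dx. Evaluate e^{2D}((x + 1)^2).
x^{2} + 6 x + 9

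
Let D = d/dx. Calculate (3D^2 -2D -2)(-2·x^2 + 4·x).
4 x^{2} - 20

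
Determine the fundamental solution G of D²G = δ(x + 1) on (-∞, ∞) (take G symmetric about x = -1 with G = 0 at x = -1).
\frac{|x + 1|}{2}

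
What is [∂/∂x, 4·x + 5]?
4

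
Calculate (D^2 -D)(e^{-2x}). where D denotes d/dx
6 e^{- 2 x}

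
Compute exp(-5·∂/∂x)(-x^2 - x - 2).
- x^{2} + 9 x - 22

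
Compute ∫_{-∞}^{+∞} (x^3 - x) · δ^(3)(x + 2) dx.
-6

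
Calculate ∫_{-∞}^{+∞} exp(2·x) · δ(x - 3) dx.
e^{6}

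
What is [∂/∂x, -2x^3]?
- 6 x^{2}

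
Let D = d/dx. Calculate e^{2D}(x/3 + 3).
\frac{x}{3} + \frac{11}{3}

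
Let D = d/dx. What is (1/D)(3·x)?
\frac{3 x^{2}}{2}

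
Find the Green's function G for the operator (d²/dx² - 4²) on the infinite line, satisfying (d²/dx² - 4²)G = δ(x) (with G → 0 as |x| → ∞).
-\frac{e^{-4|x|}}{8}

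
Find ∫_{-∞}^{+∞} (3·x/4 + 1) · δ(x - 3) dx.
\frac{13}{4}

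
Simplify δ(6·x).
\frac{\delta(x)}{6}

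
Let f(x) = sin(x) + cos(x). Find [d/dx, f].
- \sin{\left(x \right)} + \cos{\left(x \right)}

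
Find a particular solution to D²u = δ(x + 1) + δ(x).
\frac{|x + 1|}{2} + \frac{|x|}{2}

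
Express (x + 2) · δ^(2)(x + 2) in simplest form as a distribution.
-2\delta'(x + 2)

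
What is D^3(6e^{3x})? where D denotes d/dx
162 e^{3 x}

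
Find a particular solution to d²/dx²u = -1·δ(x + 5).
-\frac{|x + 5|}{2}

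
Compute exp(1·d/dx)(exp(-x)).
e^{- x - 1}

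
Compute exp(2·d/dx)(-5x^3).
- 5 x^{3} - 30 x^{2} - 60 x - 40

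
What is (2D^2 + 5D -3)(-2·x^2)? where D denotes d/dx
6 x^{2} - 20 x - 8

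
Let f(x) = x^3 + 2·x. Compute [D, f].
3 x^{2} + 2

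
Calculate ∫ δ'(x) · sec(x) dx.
0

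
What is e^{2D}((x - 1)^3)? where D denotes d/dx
x^{3} + 3 x^{2} + 3 x + 1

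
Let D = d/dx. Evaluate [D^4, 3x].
12D^{3}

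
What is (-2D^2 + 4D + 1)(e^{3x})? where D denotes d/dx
- 5 e^{3 x}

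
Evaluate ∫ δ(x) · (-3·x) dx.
0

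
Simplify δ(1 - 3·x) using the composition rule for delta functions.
\frac{\delta(x - 1/3)}{3}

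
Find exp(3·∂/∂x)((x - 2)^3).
x^{3} + 3 x^{2} + 3 x + 1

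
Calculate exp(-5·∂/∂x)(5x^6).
5 x^{6} - 150 x^{5} + 1875 x^{4} - 12500 x^{3} + 46875 x^{2} - 93750 x + 78125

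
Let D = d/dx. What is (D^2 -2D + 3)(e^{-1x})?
6 e^{- x}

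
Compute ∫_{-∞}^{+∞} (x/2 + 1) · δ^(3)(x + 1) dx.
0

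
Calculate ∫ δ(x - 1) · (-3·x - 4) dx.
-7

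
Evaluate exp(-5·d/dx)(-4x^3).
- 4 x^{3} + 60 x^{2} - 300 x + 500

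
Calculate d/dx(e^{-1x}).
- e^{- x}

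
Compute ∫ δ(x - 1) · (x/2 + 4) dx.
\frac{9}{2}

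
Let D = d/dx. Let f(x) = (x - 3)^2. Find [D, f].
2 x - 6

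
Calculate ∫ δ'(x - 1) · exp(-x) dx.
e^{-1}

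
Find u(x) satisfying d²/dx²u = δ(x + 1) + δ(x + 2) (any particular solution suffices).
\frac{|x + 1|}{2} + \frac{|x + 2|}{2}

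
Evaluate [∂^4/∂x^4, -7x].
-28\frac{d^{3}}{dx^{3}}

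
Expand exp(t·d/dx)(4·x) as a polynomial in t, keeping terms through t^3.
4 t + 4 x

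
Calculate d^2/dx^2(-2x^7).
- 84 x^{5}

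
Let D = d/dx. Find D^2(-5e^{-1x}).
- 5 e^{- x}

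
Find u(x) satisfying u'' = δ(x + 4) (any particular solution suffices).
\frac{|x + 4|}{2}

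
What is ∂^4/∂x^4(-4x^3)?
0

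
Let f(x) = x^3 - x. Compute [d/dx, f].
3 x^{2} - 1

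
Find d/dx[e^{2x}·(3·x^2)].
6 x \left(x + 1\right) e^{2 x}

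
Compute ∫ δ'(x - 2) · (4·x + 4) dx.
-4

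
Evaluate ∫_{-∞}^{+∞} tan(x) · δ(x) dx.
0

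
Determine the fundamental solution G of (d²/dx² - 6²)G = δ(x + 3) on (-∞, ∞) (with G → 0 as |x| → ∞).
-\frac{e^{-6|x + 3|}}{12}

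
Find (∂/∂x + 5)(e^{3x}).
8 e^{3 x}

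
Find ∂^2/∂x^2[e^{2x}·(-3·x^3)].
- 6 x \left(2 x^{2} + 6 x + 3\right) e^{2 x}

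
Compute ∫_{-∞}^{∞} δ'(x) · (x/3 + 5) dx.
- \frac{1}{3}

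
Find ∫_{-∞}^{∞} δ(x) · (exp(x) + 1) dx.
2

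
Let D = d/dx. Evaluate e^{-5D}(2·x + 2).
2 x - 8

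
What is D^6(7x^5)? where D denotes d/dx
0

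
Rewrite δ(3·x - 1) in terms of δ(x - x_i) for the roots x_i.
\frac{\delta(x - 1/3)}{3}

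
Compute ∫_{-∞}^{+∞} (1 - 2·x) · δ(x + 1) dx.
3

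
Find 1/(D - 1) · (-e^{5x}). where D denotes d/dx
- \frac{e^{5 x}}{4}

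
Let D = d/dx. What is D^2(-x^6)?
- 30 x^{4}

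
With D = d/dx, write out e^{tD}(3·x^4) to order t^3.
3 x \left(4 t^{3} + 6 t^{2} x + 4 t x^{2} + x^{3}\right)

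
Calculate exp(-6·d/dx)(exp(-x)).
e^{6 - x}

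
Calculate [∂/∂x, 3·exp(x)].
3 e^{x}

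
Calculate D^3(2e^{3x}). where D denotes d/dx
54 e^{3 x}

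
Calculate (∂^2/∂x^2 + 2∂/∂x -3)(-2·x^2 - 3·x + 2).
6 x^{2} + x - 16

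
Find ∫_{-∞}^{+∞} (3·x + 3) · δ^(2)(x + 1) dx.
0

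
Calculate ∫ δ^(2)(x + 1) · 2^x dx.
\frac{\log{\left(2 \right)}^{2}}{2}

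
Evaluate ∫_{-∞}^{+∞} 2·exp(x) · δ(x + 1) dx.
\frac{2}{e}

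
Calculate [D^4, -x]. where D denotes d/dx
-4D^{3}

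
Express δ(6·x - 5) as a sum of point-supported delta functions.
\frac{\delta(x - 5/6)}{6}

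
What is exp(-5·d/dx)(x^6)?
x^{6} - 30 x^{5} + 375 x^{4} - 2500 x^{3} + 9375 x^{2} - 18750 x + 15625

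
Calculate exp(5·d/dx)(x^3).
x^{3} + 15 x^{2} + 75 x + 125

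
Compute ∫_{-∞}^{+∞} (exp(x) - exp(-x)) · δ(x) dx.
0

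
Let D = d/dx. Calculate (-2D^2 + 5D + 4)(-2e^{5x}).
42 e^{5 x}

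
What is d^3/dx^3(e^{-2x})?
- 8 e^{- 2 x}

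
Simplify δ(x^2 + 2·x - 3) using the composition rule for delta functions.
\frac{\delta(x + 3) + \delta(x - 1)}{4}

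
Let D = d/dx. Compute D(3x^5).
15 x^{4}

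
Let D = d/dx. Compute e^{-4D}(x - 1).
x - 5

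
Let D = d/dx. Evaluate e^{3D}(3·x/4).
\frac{3 x}{4} + \frac{9}{4}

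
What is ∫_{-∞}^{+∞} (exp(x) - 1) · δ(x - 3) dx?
-1 + e^{3}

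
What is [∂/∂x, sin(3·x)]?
3 \cos{\left(3 x \right)}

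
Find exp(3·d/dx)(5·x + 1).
5 x + 16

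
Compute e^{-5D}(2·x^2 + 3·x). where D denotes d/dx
2 x^{2} - 17 x + 35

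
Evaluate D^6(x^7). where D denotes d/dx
5040 x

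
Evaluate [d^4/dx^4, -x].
-4\frac{d^{3}}{dx^{3}}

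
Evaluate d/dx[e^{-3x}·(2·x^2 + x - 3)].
\left(- 6 x^{2} + x + 10\right) e^{- 3 x}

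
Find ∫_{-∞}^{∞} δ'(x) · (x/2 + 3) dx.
- \frac{1}{2}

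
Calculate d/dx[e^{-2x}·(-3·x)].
3 \left(2 x - 1\right) e^{- 2 x}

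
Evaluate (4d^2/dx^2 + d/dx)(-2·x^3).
6 x \left(- x - 8\right)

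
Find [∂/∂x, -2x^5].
- 10 x^{4}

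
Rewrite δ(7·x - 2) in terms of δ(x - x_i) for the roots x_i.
\frac{\delta(x - 2/7)}{7}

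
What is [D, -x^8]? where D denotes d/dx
- 8 x^{7}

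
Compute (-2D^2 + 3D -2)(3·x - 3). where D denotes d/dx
15 - 6 x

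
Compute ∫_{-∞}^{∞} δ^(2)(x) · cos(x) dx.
-1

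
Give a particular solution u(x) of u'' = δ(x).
\frac{|x|}{2}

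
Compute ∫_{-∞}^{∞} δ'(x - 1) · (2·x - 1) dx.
-2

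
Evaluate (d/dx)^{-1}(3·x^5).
\frac{x^{6}}{2}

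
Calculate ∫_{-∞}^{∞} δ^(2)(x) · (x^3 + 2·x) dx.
0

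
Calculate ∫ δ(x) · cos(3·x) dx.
1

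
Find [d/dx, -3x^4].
- 12 x^{3}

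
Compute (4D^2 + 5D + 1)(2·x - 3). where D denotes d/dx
2 x + 7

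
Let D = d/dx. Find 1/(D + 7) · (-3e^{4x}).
- \frac{3 e^{4 x}}{11}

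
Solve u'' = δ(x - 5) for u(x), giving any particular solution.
\frac{|x - 5|}{2}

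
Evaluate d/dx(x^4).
4 x^{3}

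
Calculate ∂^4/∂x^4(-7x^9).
- 21168 x^{5}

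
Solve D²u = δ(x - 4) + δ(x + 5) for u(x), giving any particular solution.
\frac{|x - 4|}{2} + \frac{|x + 5|}{2}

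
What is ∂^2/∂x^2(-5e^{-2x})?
- 20 e^{- 2 x}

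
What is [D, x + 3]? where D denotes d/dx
1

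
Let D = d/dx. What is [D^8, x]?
8D^{7}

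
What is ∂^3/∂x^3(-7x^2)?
0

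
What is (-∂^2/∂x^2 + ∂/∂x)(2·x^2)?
4 x - 4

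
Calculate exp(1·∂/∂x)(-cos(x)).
- \cos{\left(x + 1 \right)}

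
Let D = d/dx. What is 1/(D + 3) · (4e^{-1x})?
2 e^{- x}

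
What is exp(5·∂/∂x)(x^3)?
x^{3} + 15 x^{2} + 75 x + 125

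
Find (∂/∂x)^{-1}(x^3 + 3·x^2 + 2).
\frac{x^{4}}{4} + x^{3} + 2 x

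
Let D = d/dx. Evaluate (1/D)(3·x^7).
\frac{3 x^{8}}{8}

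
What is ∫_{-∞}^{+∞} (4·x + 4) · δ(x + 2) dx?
-4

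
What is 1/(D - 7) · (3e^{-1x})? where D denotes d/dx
- \frac{3 e^{- x}}{8}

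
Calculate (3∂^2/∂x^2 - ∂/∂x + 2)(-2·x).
2 - 4 x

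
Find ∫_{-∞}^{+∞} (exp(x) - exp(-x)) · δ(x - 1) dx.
2 \sinh{\left(1 \right)}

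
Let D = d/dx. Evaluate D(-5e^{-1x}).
5 e^{- x}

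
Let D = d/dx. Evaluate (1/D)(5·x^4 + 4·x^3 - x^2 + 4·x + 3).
x^{5} + x^{4} - \frac{x^{3}}{3} + 2 x^{2} + 3 x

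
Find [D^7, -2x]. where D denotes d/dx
-14D^{6}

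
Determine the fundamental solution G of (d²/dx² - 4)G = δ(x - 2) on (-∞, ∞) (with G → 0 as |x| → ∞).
-\frac{e^{-2|x - 2|}}{4}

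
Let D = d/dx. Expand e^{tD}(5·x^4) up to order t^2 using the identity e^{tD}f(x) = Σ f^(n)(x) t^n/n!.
5 x^{2} \left(6 t^{2} + 4 t x + x^{2}\right)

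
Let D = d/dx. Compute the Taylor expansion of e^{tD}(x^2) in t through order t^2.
t^{2} + 2 t x + x^{2}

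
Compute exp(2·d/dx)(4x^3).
4 x^{3} + 24 x^{2} + 48 x + 32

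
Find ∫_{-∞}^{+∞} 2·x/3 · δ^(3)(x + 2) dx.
0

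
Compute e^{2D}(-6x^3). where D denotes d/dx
- 6 x^{3} - 36 x^{2} - 72 x - 48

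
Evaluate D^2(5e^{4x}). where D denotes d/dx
80 e^{4 x}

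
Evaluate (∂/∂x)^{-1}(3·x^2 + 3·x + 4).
x^{3} + \frac{3 x^{2}}{2} + 4 x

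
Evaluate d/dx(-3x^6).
- 18 x^{5}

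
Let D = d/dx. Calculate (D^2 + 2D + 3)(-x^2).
- 3 x^{2} - 4 x - 2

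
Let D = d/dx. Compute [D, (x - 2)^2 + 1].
2 x - 4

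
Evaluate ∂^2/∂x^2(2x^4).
24 x^{2}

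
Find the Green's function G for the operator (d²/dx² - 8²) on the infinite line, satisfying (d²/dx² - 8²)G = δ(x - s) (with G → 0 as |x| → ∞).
-\frac{e^{-8|x-s|}}{16}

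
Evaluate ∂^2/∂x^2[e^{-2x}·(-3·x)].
12 \left(1 - x\right) e^{- 2 x}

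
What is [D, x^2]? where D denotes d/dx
2 x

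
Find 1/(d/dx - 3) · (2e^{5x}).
e^{5 x}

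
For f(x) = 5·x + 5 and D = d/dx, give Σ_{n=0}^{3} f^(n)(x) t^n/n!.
5 t + 5 x + 5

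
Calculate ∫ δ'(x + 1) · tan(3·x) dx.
- \frac{3}{\cos^{2}{\left(3 \right)}}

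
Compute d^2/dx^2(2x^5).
40 x^{3}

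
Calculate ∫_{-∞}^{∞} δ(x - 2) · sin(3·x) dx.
\sin{\left(6 \right)}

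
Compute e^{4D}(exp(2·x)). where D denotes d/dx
e^{2 x + 8}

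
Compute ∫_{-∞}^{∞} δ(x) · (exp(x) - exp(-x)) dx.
0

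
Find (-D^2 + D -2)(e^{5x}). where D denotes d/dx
- 22 e^{5 x}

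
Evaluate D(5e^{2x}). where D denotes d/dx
10 e^{2 x}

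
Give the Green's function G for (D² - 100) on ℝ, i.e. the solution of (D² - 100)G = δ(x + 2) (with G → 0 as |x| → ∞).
-\frac{e^{-10|x + 2|}}{20}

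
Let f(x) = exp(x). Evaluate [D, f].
e^{x}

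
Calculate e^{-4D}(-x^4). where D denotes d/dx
- x^{4} + 16 x^{3} - 96 x^{2} + 256 x - 256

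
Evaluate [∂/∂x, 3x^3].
9 x^{2}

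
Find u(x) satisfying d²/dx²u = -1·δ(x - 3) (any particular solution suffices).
-\frac{|x - 3|}{2}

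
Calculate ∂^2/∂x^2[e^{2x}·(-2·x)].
8 \left(- x - 1\right) e^{2 x}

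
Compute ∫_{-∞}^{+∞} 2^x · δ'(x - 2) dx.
- \log{\left(16 \right)}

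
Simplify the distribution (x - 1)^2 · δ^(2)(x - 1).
2\delta(x - 1)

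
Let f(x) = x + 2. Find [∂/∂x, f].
1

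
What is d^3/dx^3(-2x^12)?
- 2640 x^{9}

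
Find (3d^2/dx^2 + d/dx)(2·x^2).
4 x + 12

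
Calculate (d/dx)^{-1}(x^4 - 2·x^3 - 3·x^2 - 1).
\frac{x^{5}}{5} - \frac{x^{4}}{2} - x^{3} - x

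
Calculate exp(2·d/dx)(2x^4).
2 x^{4} + 16 x^{3} + 48 x^{2} + 64 x + 32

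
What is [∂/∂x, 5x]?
5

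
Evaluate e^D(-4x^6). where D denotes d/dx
- 4 x^{6} - 24 x^{5} - 60 x^{4} - 80 x^{3} - 60 x^{2} - 24 x - 4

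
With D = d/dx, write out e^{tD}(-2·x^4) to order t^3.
2 x \left(- 4 t^{3} - 6 t^{2} x - 4 t x^{2} - x^{3}\right)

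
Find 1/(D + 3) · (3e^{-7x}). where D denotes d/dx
- \frac{3 e^{- 7 x}}{4}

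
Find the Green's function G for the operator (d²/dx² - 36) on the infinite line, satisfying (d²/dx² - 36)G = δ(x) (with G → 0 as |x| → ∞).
-\frac{e^{-6|x|}}{12}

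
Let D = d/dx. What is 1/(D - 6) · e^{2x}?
- \frac{e^{2 x}}{4}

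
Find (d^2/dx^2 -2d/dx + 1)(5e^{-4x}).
125 e^{- 4 x}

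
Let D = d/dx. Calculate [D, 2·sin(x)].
2 \cos{\left(x \right)}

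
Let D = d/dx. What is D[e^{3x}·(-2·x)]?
\left(- 6 x - 2\right) e^{3 x}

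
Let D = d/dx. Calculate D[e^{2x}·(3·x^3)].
x^{2} \left(6 x + 9\right) e^{2 x}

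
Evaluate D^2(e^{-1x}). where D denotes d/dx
e^{- x}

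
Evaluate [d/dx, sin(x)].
\cos{\left(x \right)}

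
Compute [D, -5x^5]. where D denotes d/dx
- 25 x^{4}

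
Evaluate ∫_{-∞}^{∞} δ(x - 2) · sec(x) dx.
\sec{\left(2 \right)}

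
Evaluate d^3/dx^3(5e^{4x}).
320 e^{4 x}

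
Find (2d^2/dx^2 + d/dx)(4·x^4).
16 x^{2} \left(x + 6\right)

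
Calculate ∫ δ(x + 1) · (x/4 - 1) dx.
- \frac{5}{4}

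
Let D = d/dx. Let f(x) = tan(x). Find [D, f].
\frac{1}{\cos^{2}{\left(x \right)}}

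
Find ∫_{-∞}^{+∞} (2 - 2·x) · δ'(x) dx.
2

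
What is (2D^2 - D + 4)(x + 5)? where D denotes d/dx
4 x + 19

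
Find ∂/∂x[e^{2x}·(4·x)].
\left(8 x + 4\right) e^{2 x}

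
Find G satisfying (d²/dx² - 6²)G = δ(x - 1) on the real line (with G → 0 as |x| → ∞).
-\frac{e^{-6|x - 1|}}{12}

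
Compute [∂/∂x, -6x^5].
- 30 x^{4}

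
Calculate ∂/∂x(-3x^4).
- 12 x^{3}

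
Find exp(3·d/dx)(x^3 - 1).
x^{3} + 9 x^{2} + 27 x + 26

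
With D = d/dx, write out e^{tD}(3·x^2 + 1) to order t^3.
3 t^{2} + 6 t x + 3 x^{2} + 1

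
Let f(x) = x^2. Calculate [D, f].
2 x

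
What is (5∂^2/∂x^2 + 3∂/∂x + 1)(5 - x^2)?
- x^{2} - 6 x - 5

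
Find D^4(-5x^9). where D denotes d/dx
- 15120 x^{5}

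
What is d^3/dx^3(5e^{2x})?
40 e^{2 x}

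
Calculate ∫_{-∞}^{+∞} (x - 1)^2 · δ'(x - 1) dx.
0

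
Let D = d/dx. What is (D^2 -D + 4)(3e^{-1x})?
18 e^{- x}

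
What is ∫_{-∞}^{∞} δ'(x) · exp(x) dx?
-1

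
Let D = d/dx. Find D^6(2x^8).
40320 x^{2}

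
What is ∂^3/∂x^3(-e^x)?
- e^{x}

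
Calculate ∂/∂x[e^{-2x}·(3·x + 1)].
\left(1 - 6 x\right) e^{- 2 x}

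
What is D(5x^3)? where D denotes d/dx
15 x^{2}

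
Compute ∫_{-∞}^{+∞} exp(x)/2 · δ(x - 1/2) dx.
\frac{e^{\frac{1}{2}}}{2}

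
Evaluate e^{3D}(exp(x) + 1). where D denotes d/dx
e^{x + 3} + 1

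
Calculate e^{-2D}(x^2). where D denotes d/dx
x^{2} - 4 x + 4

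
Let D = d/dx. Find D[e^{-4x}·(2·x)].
2 \left(1 - 4 x\right) e^{- 4 x}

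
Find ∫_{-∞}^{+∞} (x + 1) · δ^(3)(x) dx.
0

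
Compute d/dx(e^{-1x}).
- e^{- x}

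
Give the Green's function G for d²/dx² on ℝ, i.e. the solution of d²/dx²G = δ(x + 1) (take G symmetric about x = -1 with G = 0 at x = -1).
\frac{|x + 1|}{2}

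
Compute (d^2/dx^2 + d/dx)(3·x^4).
12 x^{2} \left(x + 3\right)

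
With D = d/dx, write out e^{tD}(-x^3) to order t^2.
x \left(- 3 t^{2} - 3 t x - x^{2}\right)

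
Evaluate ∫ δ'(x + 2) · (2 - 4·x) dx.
4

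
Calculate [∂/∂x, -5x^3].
- 15 x^{2}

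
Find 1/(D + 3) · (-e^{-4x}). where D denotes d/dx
e^{- 4 x}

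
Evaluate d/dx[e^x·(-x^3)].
x^{2} \left(- x - 3\right) e^{x}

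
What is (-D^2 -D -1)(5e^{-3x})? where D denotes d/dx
- 35 e^{- 3 x}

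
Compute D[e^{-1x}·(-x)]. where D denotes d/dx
\left(x - 1\right) e^{- x}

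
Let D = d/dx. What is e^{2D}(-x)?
- x - 2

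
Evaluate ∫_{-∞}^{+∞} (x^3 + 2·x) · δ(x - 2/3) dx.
\frac{44}{27}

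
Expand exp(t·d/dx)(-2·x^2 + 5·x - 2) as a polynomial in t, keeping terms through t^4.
- 2 t^{2} - t \left(4 x - 5\right) - 2 x^{2} + 5 x - 2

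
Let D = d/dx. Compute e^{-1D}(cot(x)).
\cot{\left(x - 1 \right)}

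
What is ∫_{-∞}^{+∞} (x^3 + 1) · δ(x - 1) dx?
2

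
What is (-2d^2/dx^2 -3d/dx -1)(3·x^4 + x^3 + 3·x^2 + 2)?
- 3 x^{4} - 37 x^{3} - 84 x^{2} - 30 x - 14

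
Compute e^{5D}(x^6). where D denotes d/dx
x^{6} + 30 x^{5} + 375 x^{4} + 2500 x^{3} + 9375 x^{2} + 18750 x + 15625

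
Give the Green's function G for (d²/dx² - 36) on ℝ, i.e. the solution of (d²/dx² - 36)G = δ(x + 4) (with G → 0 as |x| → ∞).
-\frac{e^{-6|x + 4|}}{12}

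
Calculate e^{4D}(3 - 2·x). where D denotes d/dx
- 2 x - 5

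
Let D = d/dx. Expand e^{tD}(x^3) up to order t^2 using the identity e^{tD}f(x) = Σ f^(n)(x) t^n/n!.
x \left(3 t^{2} + 3 t x + x^{2}\right)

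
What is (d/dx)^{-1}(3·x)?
\frac{3 x^{2}}{2}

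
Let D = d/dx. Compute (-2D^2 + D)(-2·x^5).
10 x^{3} \left(8 - x\right)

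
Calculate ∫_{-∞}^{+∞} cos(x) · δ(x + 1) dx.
\cos{\left(1 \right)}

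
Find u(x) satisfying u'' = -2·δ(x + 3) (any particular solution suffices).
-|x + 3|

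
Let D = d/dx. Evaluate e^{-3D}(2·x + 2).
2 x - 4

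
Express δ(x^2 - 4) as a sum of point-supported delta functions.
\frac{\delta(x + 2) + \delta(x - 2)}{4}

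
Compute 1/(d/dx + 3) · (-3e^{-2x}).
- 3 e^{- 2 x}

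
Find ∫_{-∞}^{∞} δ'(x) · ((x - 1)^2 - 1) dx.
2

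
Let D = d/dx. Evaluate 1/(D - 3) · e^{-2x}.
- \frac{e^{- 2 x}}{5}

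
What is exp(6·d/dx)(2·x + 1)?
2 x + 13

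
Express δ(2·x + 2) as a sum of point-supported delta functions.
\frac{\delta(x + 1)}{2}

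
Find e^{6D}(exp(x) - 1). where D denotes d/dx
e^{x + 6} - 1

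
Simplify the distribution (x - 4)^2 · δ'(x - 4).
0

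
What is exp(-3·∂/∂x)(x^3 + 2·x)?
x^{3} - 9 x^{2} + 29 x - 33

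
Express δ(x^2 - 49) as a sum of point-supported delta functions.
\frac{\delta(x - 7) + \delta(x + 7)}{14}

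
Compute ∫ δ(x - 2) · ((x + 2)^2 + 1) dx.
17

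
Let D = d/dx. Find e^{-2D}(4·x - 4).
4 x - 12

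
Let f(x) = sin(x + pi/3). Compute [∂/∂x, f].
\cos{\left(x + \frac{\pi}{3} \right)}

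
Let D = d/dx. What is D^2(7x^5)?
140 x^{3}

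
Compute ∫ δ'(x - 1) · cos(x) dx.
\sin{\left(1 \right)}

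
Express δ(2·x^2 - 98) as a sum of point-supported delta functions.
\frac{\delta(x - 7) + \delta(x + 7)}{28}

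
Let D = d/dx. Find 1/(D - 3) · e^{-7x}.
- \frac{e^{- 7 x}}{10}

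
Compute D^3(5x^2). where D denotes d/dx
0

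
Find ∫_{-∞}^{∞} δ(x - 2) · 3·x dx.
6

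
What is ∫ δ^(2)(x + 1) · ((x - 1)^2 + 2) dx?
2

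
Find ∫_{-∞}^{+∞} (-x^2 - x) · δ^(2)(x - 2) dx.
-2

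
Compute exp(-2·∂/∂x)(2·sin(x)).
2 \sin{\left(x - 2 \right)}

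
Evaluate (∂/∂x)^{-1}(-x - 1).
- \frac{x^{2}}{2} - x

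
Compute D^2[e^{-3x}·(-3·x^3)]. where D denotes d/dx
9 x \left(- 3 x^{2} + 6 x - 2\right) e^{- 3 x}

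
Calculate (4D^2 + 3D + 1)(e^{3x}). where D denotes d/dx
46 e^{3 x}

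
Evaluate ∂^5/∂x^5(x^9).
15120 x^{4}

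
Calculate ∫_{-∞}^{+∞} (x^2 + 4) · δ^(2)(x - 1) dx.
2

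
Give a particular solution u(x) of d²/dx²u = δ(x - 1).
\frac{|x - 1|}{2}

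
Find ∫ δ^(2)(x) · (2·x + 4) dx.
0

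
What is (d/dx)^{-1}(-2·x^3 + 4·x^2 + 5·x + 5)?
- \frac{x^{4}}{2} + \frac{4 x^{3}}{3} + \frac{5 x^{2}}{2} + 5 x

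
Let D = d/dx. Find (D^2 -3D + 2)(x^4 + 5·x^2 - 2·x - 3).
2 x^{4} - 12 x^{3} + 22 x^{2} - 34 x + 10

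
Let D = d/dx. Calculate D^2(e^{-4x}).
16 e^{- 4 x}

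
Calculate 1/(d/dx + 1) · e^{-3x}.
- \frac{e^{- 3 x}}{2}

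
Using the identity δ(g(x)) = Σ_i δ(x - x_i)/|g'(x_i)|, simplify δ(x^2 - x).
\frac{\delta(x - 1) + \delta(x)}{1}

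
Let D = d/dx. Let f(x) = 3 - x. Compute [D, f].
-1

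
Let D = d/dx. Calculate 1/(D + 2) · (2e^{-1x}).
2 e^{- x}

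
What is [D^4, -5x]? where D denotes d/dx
-20D^{3}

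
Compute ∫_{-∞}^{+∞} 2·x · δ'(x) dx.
-2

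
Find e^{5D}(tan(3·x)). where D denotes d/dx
\tan{\left(3 x + 15 \right)}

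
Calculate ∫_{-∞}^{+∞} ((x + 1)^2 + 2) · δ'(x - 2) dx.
-6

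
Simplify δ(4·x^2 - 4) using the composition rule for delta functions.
\frac{\delta(x - 1) + \delta(x + 1)}{8}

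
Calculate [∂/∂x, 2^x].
2^{x} \log{\left(2 \right)}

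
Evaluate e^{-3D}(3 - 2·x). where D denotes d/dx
9 - 2 x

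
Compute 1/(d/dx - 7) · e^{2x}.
- \frac{e^{2 x}}{5}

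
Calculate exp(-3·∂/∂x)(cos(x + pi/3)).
\cos{\left(x - 3 + \frac{\pi}{3} \right)}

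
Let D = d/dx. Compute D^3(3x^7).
630 x^{4}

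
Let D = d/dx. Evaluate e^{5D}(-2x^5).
- 2 x^{5} - 50 x^{4} - 500 x^{3} - 2500 x^{2} - 6250 x - 6250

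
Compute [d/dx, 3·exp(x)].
3 e^{x}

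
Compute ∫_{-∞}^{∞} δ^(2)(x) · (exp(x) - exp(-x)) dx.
0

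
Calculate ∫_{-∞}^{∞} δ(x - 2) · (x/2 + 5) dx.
6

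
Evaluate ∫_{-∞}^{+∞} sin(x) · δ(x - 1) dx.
\sin{\left(1 \right)}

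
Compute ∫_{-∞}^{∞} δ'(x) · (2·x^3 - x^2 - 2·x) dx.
2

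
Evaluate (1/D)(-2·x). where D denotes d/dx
- x^{2}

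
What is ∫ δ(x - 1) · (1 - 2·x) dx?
-1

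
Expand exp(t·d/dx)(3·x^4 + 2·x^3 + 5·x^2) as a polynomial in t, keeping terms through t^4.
3 t^{4} + t^{3} \left(12 x + 2\right) + t^{2} \left(18 x^{2} + 6 x + 5\right) + 2 t x \left(6 x^{2} + 3 x + 5\right) + 3 x^{4} + 2 x^{3} + 5 x^{2}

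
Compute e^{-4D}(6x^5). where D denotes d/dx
6 x^{5} - 120 x^{4} + 960 x^{3} - 3840 x^{2} + 7680 x - 6144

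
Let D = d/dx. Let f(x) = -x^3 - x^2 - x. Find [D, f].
- 3 x^{2} - 2 x - 1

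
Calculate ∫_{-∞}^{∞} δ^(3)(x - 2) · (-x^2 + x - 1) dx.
0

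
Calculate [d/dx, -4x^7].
- 28 x^{6}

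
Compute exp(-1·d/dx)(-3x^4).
- 3 x^{4} + 12 x^{3} - 18 x^{2} + 12 x - 3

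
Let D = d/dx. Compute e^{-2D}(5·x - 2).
5 x - 12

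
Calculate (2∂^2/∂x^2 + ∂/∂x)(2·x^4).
8 x^{2} \left(x + 6\right)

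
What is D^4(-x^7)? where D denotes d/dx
- 840 x^{3}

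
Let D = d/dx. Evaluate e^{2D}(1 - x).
- x - 1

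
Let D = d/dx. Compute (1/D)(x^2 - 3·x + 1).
\frac{x^{3}}{3} - \frac{3 x^{2}}{2} + x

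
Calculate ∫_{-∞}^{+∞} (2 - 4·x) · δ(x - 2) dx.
-6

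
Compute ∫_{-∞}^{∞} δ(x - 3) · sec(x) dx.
\sec{\left(3 \right)}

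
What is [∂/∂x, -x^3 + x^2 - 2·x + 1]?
- 3 x^{2} + 2 x - 2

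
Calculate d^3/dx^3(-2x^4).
- 48 x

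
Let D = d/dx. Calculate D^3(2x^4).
48 x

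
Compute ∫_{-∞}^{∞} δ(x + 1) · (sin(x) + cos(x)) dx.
- \sin{\left(1 \right)} + \cos{\left(1 \right)}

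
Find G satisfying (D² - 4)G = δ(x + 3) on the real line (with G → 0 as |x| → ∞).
-\frac{e^{-2|x + 3|}}{4}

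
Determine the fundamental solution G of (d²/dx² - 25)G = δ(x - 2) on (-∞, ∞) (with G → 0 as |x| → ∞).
-\frac{e^{-5|x - 2|}}{10}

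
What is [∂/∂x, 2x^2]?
4 x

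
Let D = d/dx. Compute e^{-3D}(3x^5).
3 x^{5} - 45 x^{4} + 270 x^{3} - 810 x^{2} + 1215 x - 729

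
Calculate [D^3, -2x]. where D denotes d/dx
-6D^{2}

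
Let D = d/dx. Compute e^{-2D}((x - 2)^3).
x^{3} - 12 x^{2} + 48 x - 64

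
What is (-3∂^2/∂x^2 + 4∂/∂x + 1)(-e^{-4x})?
63 e^{- 4 x}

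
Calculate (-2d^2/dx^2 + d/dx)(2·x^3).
6 x \left(x - 4\right)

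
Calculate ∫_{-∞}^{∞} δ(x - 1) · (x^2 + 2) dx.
3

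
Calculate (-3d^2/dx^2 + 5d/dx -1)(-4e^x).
- 4 e^{x}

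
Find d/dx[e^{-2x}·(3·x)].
3 \left(1 - 2 x\right) e^{- 2 x}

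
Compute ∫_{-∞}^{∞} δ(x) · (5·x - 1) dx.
-1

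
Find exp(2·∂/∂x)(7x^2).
7 x^{2} + 28 x + 28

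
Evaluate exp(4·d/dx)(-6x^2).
- 6 x^{2} - 48 x - 96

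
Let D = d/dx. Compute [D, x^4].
4 x^{3}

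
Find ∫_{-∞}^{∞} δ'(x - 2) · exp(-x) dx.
e^{-2}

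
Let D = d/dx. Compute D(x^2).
2 x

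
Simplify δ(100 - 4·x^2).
\frac{\delta(x - 5) + \delta(x + 5)}{40}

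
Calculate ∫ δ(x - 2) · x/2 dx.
1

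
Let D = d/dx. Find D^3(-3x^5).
- 180 x^{2}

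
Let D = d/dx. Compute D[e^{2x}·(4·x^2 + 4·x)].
\left(8 x^{2} + 16 x + 4\right) e^{2 x}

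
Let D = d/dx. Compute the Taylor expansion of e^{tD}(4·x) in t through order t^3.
4 t + 4 x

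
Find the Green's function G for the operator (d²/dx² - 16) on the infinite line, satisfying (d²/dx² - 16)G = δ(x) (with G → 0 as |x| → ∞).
-\frac{e^{-4|x|}}{8}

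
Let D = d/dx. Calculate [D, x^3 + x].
3 x^{2} + 1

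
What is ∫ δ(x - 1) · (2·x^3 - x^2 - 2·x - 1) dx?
-2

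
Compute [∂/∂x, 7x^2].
14 x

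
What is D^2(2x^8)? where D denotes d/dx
112 x^{6}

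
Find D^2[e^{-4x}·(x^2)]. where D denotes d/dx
2 \left(8 x^{2} - 8 x + 1\right) e^{- 4 x}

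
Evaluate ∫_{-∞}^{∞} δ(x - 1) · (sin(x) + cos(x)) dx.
\cos{\left(1 \right)} + \sin{\left(1 \right)}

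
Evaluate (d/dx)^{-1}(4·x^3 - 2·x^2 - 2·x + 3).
x^{4} - \frac{2 x^{3}}{3} - x^{2} + 3 x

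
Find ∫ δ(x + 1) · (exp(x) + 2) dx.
e^{-1} + 2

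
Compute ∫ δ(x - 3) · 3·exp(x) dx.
3 e^{3}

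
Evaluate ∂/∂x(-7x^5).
- 35 x^{4}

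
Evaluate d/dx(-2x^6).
- 12 x^{5}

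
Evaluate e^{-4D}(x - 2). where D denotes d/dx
x - 6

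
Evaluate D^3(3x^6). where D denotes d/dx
360 x^{3}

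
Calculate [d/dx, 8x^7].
56 x^{6}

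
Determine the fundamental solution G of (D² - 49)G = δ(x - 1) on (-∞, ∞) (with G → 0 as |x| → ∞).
-\frac{e^{-7|x - 1|}}{14}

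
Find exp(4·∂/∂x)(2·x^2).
2 x^{2} + 16 x + 32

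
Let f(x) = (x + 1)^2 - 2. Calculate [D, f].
2 x + 2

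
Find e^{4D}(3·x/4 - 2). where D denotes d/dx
\frac{3 x}{4} + 1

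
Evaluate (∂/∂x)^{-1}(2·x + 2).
x^{2} + 2 x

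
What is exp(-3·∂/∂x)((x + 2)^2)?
x^{2} - 2 x + 1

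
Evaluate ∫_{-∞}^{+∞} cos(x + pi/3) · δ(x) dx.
\frac{1}{2}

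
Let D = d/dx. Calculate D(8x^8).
64 x^{7}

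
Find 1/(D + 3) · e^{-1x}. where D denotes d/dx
\frac{e^{- x}}{2}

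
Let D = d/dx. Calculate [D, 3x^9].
27 x^{8}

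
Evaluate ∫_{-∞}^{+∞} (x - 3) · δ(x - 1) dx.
-2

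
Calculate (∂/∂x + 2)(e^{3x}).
5 e^{3 x}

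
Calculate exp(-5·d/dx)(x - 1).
x - 6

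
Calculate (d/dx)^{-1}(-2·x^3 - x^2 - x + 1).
- \frac{x^{4}}{2} - \frac{x^{3}}{3} - \frac{x^{2}}{2} + x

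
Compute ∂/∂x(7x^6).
42 x^{5}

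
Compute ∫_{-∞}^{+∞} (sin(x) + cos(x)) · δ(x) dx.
1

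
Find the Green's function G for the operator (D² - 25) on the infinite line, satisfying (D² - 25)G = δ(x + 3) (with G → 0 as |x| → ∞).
-\frac{e^{-5|x + 3|}}{10}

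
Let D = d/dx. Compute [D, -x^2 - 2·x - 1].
- 2 x - 2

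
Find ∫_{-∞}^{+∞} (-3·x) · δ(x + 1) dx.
3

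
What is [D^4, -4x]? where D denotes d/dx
-16D^{3}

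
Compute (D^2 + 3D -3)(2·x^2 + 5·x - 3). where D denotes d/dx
- 6 x^{2} - 3 x + 28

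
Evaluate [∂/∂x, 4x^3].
12 x^{2}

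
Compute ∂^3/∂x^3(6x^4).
144 x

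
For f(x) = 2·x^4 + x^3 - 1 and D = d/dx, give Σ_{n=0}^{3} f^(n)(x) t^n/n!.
t^{3} \left(8 x + 1\right) + 3 t^{2} x \left(4 x + 1\right) + t x^{2} \left(8 x + 3\right) + 2 x^{4} + x^{3} - 1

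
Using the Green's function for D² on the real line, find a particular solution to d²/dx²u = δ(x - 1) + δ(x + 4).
\frac{|x - 1|}{2} + \frac{|x + 4|}{2}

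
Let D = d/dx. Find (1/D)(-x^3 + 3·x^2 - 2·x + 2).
- \frac{x^{4}}{4} + x^{3} - x^{2} + 2 x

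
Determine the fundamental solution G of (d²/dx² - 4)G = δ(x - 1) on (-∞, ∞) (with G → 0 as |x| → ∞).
-\frac{e^{-2|x - 1|}}{4}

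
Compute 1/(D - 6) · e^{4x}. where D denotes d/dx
- \frac{e^{4 x}}{2}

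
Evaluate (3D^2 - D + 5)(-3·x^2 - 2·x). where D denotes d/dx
- 15 x^{2} - 4 x - 16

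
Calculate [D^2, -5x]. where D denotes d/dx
-10D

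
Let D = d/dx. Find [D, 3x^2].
6 x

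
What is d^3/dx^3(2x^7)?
420 x^{4}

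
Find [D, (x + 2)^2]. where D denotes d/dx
2 x + 4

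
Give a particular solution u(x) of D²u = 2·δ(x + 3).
|x + 3|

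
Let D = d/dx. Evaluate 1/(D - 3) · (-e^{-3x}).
\frac{e^{- 3 x}}{6}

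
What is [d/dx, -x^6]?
- 6 x^{5}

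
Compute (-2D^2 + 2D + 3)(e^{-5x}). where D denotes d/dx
- 57 e^{- 5 x}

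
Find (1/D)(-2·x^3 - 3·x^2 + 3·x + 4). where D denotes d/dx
- \frac{x^{4}}{2} - x^{3} + \frac{3 x^{2}}{2} + 4 x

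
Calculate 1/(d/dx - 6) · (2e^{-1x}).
- \frac{2 e^{- x}}{7}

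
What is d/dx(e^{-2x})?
- 2 e^{- 2 x}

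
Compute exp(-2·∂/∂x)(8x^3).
8 x^{3} - 48 x^{2} + 96 x - 64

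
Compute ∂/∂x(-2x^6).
- 12 x^{5}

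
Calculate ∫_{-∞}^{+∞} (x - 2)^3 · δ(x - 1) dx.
-1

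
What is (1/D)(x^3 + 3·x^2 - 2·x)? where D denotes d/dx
\frac{x^{4}}{4} + x^{3} - x^{2}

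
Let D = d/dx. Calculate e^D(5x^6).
5 x^{6} + 30 x^{5} + 75 x^{4} + 100 x^{3} + 75 x^{2} + 30 x + 5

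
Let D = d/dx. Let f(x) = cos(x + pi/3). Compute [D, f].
- \sin{\left(x + \frac{\pi}{3} \right)}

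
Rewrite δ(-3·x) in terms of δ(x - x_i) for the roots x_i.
\frac{\delta(x)}{3}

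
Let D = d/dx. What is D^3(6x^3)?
36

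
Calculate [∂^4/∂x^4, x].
4\frac{d^{3}}{dx^{3}}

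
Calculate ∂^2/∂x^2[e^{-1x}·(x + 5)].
\left(x + 3\right) e^{- x}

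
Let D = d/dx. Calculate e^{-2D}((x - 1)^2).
x^{2} - 6 x + 9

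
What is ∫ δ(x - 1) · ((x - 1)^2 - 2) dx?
-2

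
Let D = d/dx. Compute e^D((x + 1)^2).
x^{2} + 4 x + 4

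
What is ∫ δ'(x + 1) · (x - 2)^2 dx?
6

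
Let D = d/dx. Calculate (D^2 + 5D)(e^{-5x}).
0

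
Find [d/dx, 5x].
5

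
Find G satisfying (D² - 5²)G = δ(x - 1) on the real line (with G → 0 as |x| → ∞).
-\frac{e^{-5|x - 1|}}{10}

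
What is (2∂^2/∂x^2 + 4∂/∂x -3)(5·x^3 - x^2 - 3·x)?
- 15 x^{3} + 63 x^{2} + 61 x - 16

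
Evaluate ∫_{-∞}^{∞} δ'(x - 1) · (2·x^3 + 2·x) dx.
-8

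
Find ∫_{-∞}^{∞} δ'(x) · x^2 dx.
0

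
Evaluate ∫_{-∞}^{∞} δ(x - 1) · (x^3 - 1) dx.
0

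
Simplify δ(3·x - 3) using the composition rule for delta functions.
\frac{\delta(x - 1)}{3}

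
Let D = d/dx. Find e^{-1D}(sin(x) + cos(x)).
\sqrt{2} \cos{\left(- x + \frac{\pi}{4} + 1 \right)}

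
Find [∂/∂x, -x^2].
- 2 x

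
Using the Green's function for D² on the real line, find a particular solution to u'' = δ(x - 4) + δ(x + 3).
\frac{|x - 4|}{2} + \frac{|x + 3|}{2}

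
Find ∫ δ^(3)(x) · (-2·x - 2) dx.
0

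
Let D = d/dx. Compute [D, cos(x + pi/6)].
- \sin{\left(x + \frac{\pi}{6} \right)}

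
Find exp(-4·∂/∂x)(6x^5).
6 x^{5} - 120 x^{4} + 960 x^{3} - 3840 x^{2} + 7680 x - 6144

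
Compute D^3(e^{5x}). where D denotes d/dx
125 e^{5 x}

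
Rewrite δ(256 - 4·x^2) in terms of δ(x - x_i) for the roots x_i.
\frac{\delta(x - 8) + \delta(x + 8)}{64}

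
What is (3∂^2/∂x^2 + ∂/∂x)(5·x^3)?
15 x \left(x + 6\right)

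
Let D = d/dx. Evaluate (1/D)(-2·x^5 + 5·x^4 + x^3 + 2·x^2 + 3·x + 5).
- \frac{x^{6}}{3} + x^{5} + \frac{x^{4}}{4} + \frac{2 x^{3}}{3} + \frac{3 x^{2}}{2} + 5 x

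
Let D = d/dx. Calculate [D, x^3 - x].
3 x^{2} - 1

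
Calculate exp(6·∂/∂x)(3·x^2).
3 x^{2} + 36 x + 108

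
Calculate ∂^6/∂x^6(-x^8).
- 20160 x^{2}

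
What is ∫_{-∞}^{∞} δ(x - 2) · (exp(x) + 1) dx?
1 + e^{2}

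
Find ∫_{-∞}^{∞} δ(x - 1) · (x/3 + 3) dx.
\frac{10}{3}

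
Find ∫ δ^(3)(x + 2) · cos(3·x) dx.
27 \sin{\left(6 \right)}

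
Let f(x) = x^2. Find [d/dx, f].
2 x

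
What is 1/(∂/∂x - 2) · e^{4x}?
\frac{e^{4 x}}{2}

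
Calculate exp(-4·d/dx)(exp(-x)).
e^{4 - x}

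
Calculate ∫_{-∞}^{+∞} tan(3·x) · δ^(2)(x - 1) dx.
\frac{18 \tan{\left(3 \right)}}{\cos^{2}{\left(3 \right)}}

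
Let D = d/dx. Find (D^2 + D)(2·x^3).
6 x \left(x + 2\right)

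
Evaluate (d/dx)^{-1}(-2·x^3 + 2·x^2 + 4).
- \frac{x^{4}}{2} + \frac{2 x^{3}}{3} + 4 x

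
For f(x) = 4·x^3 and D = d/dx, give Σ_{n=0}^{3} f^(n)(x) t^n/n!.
4 t^{3} + 12 t^{2} x + 12 t x^{2} + 4 x^{3}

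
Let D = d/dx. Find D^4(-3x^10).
- 15120 x^{6}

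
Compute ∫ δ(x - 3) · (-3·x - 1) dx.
-10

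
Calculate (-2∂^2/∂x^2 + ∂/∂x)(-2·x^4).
8 x^{2} \left(6 - x\right)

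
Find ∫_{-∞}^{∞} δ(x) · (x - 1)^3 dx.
-1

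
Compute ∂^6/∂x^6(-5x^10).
- 756000 x^{4}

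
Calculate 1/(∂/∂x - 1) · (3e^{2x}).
3 e^{2 x}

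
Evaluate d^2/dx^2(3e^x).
3 e^{x}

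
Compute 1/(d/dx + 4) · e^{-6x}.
- \frac{e^{- 6 x}}{2}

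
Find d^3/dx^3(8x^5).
480 x^{2}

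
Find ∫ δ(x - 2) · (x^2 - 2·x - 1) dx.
-1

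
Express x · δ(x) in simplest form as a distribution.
0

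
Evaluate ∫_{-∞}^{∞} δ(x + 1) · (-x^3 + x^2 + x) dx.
1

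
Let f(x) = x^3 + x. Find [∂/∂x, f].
3 x^{2} + 1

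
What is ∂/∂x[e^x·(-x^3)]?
x^{2} \left(- x - 3\right) e^{x}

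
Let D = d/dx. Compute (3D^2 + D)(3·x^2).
6 x + 18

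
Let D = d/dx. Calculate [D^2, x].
2D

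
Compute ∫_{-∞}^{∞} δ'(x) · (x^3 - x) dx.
1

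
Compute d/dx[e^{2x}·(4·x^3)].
x^{2} \left(8 x + 12\right) e^{2 x}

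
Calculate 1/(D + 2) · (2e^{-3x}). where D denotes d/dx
- 2 e^{- 3 x}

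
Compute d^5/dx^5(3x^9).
45360 x^{4}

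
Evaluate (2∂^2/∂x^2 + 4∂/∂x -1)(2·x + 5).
3 - 2 x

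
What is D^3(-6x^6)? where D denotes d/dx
- 720 x^{3}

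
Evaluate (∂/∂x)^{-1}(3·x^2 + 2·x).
x^{3} + x^{2}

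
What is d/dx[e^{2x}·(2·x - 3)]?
4 \left(x - 1\right) e^{2 x}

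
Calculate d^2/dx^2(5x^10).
450 x^{8}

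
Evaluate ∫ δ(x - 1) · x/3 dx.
\frac{1}{3}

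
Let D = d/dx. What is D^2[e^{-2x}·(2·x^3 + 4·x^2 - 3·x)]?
4 \left(2 x^{3} - 2 x^{2} - 8 x + 5\right) e^{- 2 x}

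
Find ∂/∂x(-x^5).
- 5 x^{4}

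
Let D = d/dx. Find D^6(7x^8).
141120 x^{2}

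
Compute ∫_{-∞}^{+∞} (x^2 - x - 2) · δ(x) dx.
-2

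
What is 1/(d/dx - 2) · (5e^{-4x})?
- \frac{5 e^{- 4 x}}{6}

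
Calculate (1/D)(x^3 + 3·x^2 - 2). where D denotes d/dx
\frac{x^{4}}{4} + x^{3} - 2 x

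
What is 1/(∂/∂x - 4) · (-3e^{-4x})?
\frac{3 e^{- 4 x}}{8}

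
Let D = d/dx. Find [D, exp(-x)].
- e^{- x}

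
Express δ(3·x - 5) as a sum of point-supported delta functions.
\frac{\delta(x - 5/3)}{3}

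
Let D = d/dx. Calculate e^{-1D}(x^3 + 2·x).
x^{3} - 3 x^{2} + 5 x - 3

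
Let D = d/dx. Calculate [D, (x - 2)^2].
2 x - 4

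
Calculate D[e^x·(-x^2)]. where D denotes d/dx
x \left(- x - 2\right) e^{x}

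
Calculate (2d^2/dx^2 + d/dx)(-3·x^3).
9 x \left(- x - 4\right)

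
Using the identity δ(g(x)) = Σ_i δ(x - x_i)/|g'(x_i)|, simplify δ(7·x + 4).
\frac{\delta(x + 4/7)}{7}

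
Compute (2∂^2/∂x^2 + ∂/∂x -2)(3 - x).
2 x - 7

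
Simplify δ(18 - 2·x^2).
\frac{\delta(x - 3) + \delta(x + 3)}{12}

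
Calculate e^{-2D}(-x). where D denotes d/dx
2 - x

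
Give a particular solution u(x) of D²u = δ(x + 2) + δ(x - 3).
\frac{|x + 2|}{2} + \frac{|x - 3|}{2}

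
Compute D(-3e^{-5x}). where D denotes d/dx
15 e^{- 5 x}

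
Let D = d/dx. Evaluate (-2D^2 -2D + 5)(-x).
2 - 5 x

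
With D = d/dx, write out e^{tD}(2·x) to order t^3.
2 t + 2 x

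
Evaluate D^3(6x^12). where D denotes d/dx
7920 x^{9}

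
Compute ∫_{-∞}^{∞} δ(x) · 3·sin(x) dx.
0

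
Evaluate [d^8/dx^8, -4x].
-32\frac{d^{7}}{dx^{7}}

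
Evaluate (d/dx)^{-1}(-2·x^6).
- \frac{2 x^{7}}{7}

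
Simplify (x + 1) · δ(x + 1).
0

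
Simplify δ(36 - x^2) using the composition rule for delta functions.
\frac{\delta(x - 6) + \delta(x + 6)}{12}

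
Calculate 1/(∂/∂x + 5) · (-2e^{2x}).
- \frac{2 e^{2 x}}{7}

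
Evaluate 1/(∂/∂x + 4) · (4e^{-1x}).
\frac{4 e^{- x}}{3}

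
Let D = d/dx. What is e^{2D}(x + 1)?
x + 3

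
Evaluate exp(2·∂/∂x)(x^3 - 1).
x^{3} + 6 x^{2} + 12 x + 7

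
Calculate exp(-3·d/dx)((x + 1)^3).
x^{3} - 6 x^{2} + 12 x - 8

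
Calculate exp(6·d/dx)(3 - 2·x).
- 2 x - 9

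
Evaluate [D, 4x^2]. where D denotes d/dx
8 x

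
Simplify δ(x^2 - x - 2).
\frac{\delta(x + 1) + \delta(x - 2)}{3}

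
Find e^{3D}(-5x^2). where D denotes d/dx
- 5 x^{2} - 30 x - 45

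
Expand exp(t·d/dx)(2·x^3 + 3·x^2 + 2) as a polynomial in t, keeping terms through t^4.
2 t^{3} + t^{2} \left(6 x + 3\right) + 6 t x \left(x + 1\right) + 2 x^{3} + 3 x^{2} + 2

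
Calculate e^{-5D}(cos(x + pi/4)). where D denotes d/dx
\cos{\left(x - 5 + \frac{\pi}{4} \right)}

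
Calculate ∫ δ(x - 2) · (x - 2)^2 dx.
0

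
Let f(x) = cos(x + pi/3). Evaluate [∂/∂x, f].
- \sin{\left(x + \frac{\pi}{3} \right)}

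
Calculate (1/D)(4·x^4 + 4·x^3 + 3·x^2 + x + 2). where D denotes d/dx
\frac{4 x^{5}}{5} + x^{4} + x^{3} + \frac{x^{2}}{2} + 2 x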